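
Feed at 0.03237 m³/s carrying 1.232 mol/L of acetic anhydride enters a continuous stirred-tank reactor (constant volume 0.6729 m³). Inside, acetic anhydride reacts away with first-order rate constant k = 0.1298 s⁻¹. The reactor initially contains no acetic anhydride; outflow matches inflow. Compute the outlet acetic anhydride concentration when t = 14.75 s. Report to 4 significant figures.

0.3090 mol/L

Accumulation = in − out − consumed: V dC/dt = Q C_in − Q C − k V C.
dC/dt = (Q/V) C_in − (Q/V + k) C; effective rate a = Q/V + k = 0.0481052 + 0.1298 = 0.177905 s⁻¹.
C_ss = Q C_in/(Q + kV) = 0.333130 mol/L; C(t) = C_ss + (C₀ − C_ss) e^(−a t).
C(14.75) = 0.333130 + (-0.333130)·e^(−0.177905·14.75) = 0.333130 + (-0.333130)·0.0725048 = 0.308977 mol/L.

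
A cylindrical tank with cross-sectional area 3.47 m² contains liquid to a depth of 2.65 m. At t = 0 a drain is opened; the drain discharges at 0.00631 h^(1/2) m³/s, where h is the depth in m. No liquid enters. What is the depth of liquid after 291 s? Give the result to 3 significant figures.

1.86 m

A dh/dt = −Q_out = −0.00631 √h.
Separate and integrate: 2(√h − √h₀) = −(0.00631/A) t.
√h = √2.65 − 0.00631·291/(2·3.47) = 1.6279 − 0.26458 = 1.3633.
h = 1.3633² = 1.8586 m.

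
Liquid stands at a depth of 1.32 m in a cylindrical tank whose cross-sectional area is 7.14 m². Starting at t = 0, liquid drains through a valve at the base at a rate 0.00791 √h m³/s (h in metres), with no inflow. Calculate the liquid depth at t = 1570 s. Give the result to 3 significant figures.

Unsteady balance on liquid volume: A dh/dt = −0.00791 √h.
∫ h^(−1/2) dh = −(0.00791/A) ∫ dt, giving 2√h = 2√h₀ − (0.00791/A) t.
√h = √1.32 − 0.00791·1570/(2·7.14) = 1.1489 − 0.86966 = 0.27926.
h = 0.27926² = 0.077984 m.

0.0780 m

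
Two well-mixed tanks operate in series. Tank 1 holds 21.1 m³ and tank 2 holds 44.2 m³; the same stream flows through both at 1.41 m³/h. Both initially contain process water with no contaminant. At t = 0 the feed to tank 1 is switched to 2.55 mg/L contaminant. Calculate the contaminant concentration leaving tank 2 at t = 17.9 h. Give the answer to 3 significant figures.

0.498 mg/L

Species balance on tank i: dCᵢ/dt = (Cᵢ₋₁ − Cᵢ)/τᵢ with τᵢ = Vᵢ/Q.
τ₁ = 21.1/1.41 = 14.965 h; τ₂ = 44.2/1.41 = 31.348 h.
Tank 1: C₁ = C_in(1 − e^(−t/τ₁)). Tank 2 (τ₁ ≠ τ₂): C₂ = C_in[1 − (τ₁ e^(−t/τ₁) − τ₂ e^(−t/τ₂))/(τ₁ − τ₂)].
At t = 17.9: e^(−t/τ₁) = 0.30235, e^(−t/τ₂) = 0.56495.
C₂ = 2.55·[1 − (14.965·0.30235 − 31.348·0.56495)/(-16.383)] = 2.55·0.19519 = 0.49773 mg/L.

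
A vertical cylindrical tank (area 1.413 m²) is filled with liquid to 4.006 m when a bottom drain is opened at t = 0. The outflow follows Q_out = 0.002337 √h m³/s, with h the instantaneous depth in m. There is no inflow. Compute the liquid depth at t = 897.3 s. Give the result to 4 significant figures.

1.586 m

Mass balance (ρ constant): A dh/dt = −0.002337 √h.
∫ h^(−1/2) dh = −(0.002337/A) ∫ dt, giving 2√h = 2√h₀ − (0.002337/A) t.
√h = √4.006 − 0.002337·897.3/(2·1.413) = 2.00150 − 0.742035 = 1.25946.
h = 1.25946² = 1.58625 m.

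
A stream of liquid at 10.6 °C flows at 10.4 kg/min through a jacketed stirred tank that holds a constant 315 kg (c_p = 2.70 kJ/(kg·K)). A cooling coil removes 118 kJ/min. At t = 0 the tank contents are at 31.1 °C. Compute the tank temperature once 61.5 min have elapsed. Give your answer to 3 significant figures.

9.64 °C

M c_p dT/dt = ṁ c_p (T_in − T) − Q̇.
τ = M/ṁ = 30.288 min; T_ss = T_in − Q̇/(ṁ c_p) = 10.6 − 118/(10.4·2.70) = 6.3977 °C.
Integrating: T(t) = T_ss + (T₀ − T_ss) e^(−t/τ).
T(61.5) = 6.3977 + (24.702)·e^(−61.5/30.288) = 6.3977 + (24.702)·0.13127 = 9.6405 °C.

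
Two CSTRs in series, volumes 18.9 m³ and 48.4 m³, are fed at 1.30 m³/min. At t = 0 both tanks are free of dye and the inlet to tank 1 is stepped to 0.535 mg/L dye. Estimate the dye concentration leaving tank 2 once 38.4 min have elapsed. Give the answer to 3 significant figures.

Species balance on tank i: dCᵢ/dt = (Cᵢ₋₁ − Cᵢ)/τᵢ with τᵢ = Vᵢ/Q.
τ₁ = 18.9/1.30 = 14.538 min; τ₂ = 48.4/1.30 = 37.231 min.
Solving the cascade with C₁(0)=C₂(0)=0 gives C₂(t) = C_in[1 − (τ₁ e^(−t/τ₁) − τ₂ e^(−t/τ₂))/(τ₁ − τ₂)].
At t = 38.4: e^(−t/τ₁) = 0.071271, e^(−t/τ₂) = 0.35651.
C₂ = 0.535·[1 − (14.538·0.071271 − 37.231·0.35651)/(-22.692)] = 0.535·0.46075 = 0.24650 mg/L.

0.247 mg/L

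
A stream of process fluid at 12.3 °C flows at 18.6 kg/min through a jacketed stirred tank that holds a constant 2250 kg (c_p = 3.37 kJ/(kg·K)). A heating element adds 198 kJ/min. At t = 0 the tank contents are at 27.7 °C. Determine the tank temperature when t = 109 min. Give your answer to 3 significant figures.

Energy balance: M c_p dT/dt = ṁ c_p (T_in − T) + 198.
τ = M/ṁ = 120.97 min; T_ss = T_in + Q̇/(ṁ c_p) = 12.3 + 198/(18.6·3.37) = 15.459 °C.
This is linear first-order; T(t) = T_ss + (T₀ − T_ss) e^(−t/τ).
T(109) = 15.459 + (12.241)·e^(−109/120.97) = 15.459 + (12.241)·0.40614 = 20.430 °C.

20.4 °C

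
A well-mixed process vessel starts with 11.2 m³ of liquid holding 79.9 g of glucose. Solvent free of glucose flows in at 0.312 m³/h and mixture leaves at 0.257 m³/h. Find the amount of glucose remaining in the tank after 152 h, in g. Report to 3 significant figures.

5.90 g

Total volume: dV/dt = Q_in − Q_out = 0.055000 m³/h, so V(t) = 11.2 + 0.055000 t and V(152) = 19.560 m³.
No glucose enters, so dm/dt = −Q_out · (m/V).
Separate: dm/m = −Q_out dt/V(t) ⇒ ln(m/m₀) = −(Q_out/(Q_in−Q_out)) ln(V/V₀).
m = m₀ (V₀/V)^(Q_out/(Q_in−Q_out)) = 79.9 × (11.2/19.560)^(4.6727) = 5.9026 g.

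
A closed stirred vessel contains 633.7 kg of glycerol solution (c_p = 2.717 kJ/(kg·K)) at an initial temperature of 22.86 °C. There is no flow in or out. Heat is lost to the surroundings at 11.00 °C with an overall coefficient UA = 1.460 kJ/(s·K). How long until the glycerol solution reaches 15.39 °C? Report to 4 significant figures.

Lumped-capacitance energy balance: M c_p dT/dt = UA(T_amb − T).
τ = M c_p/UA = 1179.29 s; T_ss = T_amb = 11.0000 °C.
T(t) = T_ss + (T₀ − T_ss)e^(−t/τ); set T = 15.39:
t = −τ ln[(T − T_ss)/(T₀ − T_ss)] = −1179.29 · ln(0.370152) = 1172.03 s.

1172 s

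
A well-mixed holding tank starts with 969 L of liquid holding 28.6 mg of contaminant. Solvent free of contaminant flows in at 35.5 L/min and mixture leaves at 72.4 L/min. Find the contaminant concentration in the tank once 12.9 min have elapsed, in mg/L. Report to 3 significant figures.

Total volume: dV/dt = Q_in − Q_out = -36.900 L/min, so V(t) = 969 − 36.900 t and V(12.9) = 492.99 L.
Solute balance: dm/dt = 0 − Q_out C = −Q_out m/V(t).
Separate: dm/m = −Q_out dt/V(t) ⇒ ln(m/m₀) = −(Q_out/(Q_in−Q_out)) ln(V/V₀).
m = m₀ (V₀/V)^(Q_out/(Q_in−Q_out)) = 28.6 × (969/492.99)^(-1.9621) = 7.5950 mg.
C = m/V = 7.5950/492.99 = 0.015406 mg/L.

0.0154 mg/L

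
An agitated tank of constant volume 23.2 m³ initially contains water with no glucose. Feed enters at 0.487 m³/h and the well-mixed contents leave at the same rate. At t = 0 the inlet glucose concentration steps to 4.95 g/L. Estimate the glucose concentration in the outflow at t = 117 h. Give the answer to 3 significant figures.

4.53 g/L

Unsteady species balance (constant V, well mixed): V dC/dt = Q(C_in − C).
Rewrite as dC/dt + C/τ = C_in/τ, τ = V/Q = 47.639 h.
Integrating: C(t) = C_in + (C₀ − C_in) e^(−t/τ).
C(117) = 4.95 + (0 − 4.95)·e^(−117/47.639) = 4.95 + (-4.9500)·0.085778 = 4.5254 g/L.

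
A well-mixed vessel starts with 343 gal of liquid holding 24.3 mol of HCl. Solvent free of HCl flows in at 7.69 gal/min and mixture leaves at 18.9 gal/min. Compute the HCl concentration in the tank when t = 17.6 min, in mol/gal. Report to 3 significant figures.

0.0394 mol/gal

Let m(t) be the amount of HCl. Volume: V(t) = V₀ + (Q_in − Q_out) t = 343 − 11.210 t; V(17.6) = 145.70 gal.
Solute balance: dm/dt = 0 − Q_out C = −Q_out m/V(t).
dm/m = −Q_out dt/(V₀ − 11.210 t); integrating gives ln(m/m₀) = −(Q_out/(Q_in−Q_out)) ln(V/V₀).
m = m₀ (V₀/V)^(Q_out/(Q_in−Q_out)) = 24.3 × (343/145.70)^(-1.6860) = 5.7374 mol.
C = m/V = 5.7374/145.70 = 0.039377 mol/gal.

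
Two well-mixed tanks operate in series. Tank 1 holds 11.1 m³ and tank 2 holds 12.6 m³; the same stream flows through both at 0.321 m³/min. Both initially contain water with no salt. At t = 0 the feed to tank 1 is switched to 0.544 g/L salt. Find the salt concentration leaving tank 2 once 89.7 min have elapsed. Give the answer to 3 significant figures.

0.380 g/L

Time constants: τᵢ = Vᵢ/Q for each well-mixed tank.
τ₁ = 11.1/0.321 = 34.579 min; τ₂ = 12.6/0.321 = 39.252 min.
Solving the cascade with C₁(0)=C₂(0)=0 gives C₂(t) = C_in[1 − (τ₁ e^(−t/τ₁) − τ₂ e^(−t/τ₂))/(τ₁ − τ₂)].
At t = 89.7: e^(−t/τ₁) = 0.074719, e^(−t/τ₂) = 0.10175.
C₂ = 0.544·[1 − (34.579·0.074719 − 39.252·0.10175)/(-4.6729)] = 0.544·0.69820 = 0.37982 g/L.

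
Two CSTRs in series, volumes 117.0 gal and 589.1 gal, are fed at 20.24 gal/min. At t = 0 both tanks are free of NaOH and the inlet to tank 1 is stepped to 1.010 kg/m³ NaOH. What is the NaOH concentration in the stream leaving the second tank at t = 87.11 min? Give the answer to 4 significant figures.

0.9468 kg/m³

Species balance on tank i: dCᵢ/dt = (Cᵢ₋₁ − Cᵢ)/τᵢ with τᵢ = Vᵢ/Q.
τ₁ = 117.0/20.24 = 5.78063 min; τ₂ = 589.1/20.24 = 29.1057 min.
Tank 1: C₁ = C_in(1 − e^(−t/τ₁)). Tank 2 (τ₁ ≠ τ₂): C₂ = C_in[1 − (τ₁ e^(−t/τ₁) − τ₂ e^(−t/τ₂))/(τ₁ − τ₂)].
At t = 87.11: e^(−t/τ₁) = 2.85425e-07, e^(−t/τ₂) = 0.0501427.
C₂ = 1.010·[1 − (5.78063·2.85425e-07 − 29.1057·0.0501427)/(-23.3251)] = 1.010·0.937431 = 0.946805 kg/m³.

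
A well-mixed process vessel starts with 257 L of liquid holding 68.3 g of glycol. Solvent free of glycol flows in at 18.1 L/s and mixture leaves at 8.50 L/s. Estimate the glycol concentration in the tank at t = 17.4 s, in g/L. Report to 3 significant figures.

0.103 g/L

Let m(t) be the amount of glycol. Volume: V(t) = V₀ + (Q_in − Q_out) t = 257 + 9.6000 t; V(17.4) = 424.04 L.
No glycol enters, so dm/dt = −Q_out · (m/V).
dm/m = −Q_out dt/(V₀ + 9.6000 t); integrating gives ln(m/m₀) = −(Q_out/(Q_in−Q_out)) ln(V/V₀).
m = m₀ (V₀/V)^(Q_out/(Q_in−Q_out)) = 68.3 × (257/424.04)^(0.88542) = 43.840 g.
C = m/V = 43.840/424.04 = 0.10339 g/L.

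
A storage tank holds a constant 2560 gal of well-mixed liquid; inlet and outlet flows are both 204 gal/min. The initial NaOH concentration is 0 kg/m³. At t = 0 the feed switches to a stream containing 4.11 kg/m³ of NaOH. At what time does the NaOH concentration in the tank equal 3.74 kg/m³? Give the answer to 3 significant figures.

30.2 min

Species balance: V dC/dt = Q(C_in − C) ⇒ τ = V/Q = 12.549 min.
C(t) = C_in + (C₀ − C_in) e^(−t/τ). Set C = 3.74 and solve for t:
e^(−t/τ) = (C − C_in)/(C₀ − C_in) = (3.74 − 4.11)/(0 − 4.11) = 0.090024
t = −τ ln(…) = 12.549 × 2.4077 = 30.214 min.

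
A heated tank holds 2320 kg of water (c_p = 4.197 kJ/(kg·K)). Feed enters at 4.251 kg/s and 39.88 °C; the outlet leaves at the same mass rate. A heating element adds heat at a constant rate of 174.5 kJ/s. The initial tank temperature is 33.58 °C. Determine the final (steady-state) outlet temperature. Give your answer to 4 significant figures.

49.66 °C

M c_p dT/dt = ṁ c_p (T_in − T) + Q̇.
At steady state dT/dt = 0 ⇒ T_ss = T_in + Q̇/(ṁ c_p) = 39.88 + 174.5/(4.251·4.197) = 49.6606 °C.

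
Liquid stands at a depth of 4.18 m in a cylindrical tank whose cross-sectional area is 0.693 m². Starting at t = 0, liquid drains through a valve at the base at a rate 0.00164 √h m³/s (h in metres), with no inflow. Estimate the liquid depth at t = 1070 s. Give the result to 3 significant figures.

0.606 m

Mass balance (ρ constant): A dh/dt = −0.00164 √h.
This is separable: 2 d(√h)/dt = −0.00164/A, so √h = √h₀ − (0.00164/(2A)) t.
√h = √4.18 − 0.00164·1070/(2·0.693) = 2.0445 − 1.2661 = 0.77842.
h = 0.77842² = 0.60593 m.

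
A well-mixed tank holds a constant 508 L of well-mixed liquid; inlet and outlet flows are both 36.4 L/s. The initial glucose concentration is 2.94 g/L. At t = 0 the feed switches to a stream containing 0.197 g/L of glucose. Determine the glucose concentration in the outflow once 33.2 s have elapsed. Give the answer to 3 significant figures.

0.451 g/L

Species balance on the tank: V dC/dt = Q(C_in − C).
Rewrite as dC/dt + C/τ = C_in/τ, τ = V/Q = 13.956 s.
Integrating: C(t) = C_in + (C₀ − C_in) e^(−t/τ).
C(33.2) = 0.197 + (2.94 − 0.197)·e^(−33.2/13.956) = 0.197 + (2.7430)·0.092653 = 0.45115 g/L.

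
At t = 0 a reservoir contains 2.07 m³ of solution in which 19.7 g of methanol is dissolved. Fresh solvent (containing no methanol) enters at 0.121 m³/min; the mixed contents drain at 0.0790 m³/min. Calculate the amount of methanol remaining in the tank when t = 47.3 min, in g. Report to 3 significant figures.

5.56 g

Let m(t) be the amount of methanol. Volume: V(t) = V₀ + (Q_in − Q_out) t = 2.07 + 0.042000 t; V(47.3) = 4.0566 m³.
No methanol enters, so dm/dt = −Q_out · (m/V).
Separate: dm/m = −Q_out dt/V(t) ⇒ ln(m/m₀) = −(Q_out/(Q_in−Q_out)) ln(V/V₀).
m = m₀ (V₀/V)^(Q_out/(Q_in−Q_out)) = 19.7 × (2.07/4.0566)^(1.8810) = 5.5573 g.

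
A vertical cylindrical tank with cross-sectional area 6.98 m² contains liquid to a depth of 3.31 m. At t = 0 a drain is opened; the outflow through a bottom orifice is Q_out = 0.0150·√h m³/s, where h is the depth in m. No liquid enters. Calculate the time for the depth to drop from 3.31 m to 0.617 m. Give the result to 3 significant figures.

962 s

A dh/dt = −Q_out = −0.0150 √h.
This is separable: 2 d(√h)/dt = −0.0150/A, so √h = √h₀ − (0.0150/(2A)) t.
t = 2A(√h₀ − √h)/0.0150 = 2·6.98·(√3.31 − √0.617)/0.0150
  = 13.960 × (1.8193 − 0.78549) / 0.0150 = 962.17 s.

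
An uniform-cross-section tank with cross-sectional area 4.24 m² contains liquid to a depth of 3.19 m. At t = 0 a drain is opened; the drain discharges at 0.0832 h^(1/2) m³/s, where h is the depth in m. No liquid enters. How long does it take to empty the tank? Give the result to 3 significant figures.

182 s

A dh/dt = −Q_out = −0.0832 √h.
Separate and integrate: 2(√h − √h₀) = −(0.0832/A) t.
Tank is empty when √h = 0: t_empty = 2A√h₀/0.0832.
t_empty = 2·4.24·√3.19/0.0832 = 8.4800·1.7861/0.0832 = 182.04 s.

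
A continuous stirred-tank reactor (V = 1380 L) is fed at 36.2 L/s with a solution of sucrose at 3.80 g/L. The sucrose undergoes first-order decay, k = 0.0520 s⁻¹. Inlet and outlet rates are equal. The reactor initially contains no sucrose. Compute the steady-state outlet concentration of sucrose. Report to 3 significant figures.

1.27 g/L

V dC/dt = Q(C_in − C) − k V C.
Steady state (dC/dt = 0): C_ss = Q C_in/(Q + kV) = C_in/(1 + kV/Q).
C_ss = 36.2·3.80/(36.2 + 0.0520·1380) = 137.56/107.96 = 1.2742 g/L.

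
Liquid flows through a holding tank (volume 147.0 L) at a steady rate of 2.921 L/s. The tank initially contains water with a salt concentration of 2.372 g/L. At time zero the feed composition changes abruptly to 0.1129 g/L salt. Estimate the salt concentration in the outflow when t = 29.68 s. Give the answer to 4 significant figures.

Species balance on the tank: V dC/dt = Q(C_in − C).
Rewrite as dC/dt + C/τ = C_in/τ, τ = V/Q = 50.3252 s.
This is linear first-order; C(t) = C_in + (C₀ − C_in) e^(−t/τ).
C(29.68) = 0.1129 + (2.372 − 0.1129)·e^(−29.68/50.3252) = 0.1129 + (2.25910)·0.554458 = 1.36548 g/L.

1.365 g/L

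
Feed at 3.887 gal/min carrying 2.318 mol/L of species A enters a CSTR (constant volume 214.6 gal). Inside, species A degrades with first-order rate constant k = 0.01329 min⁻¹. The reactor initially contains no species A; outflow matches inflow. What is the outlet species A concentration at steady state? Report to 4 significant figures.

Accumulation = in − out − consumed: V dC/dt = Q C_in − Q C − k V C.
At steady state: 0 = Q C_in − (Q + kV) C_ss, so C_ss = Q C_in/(Q + kV).
C_ss = 3.887·2.318/(3.887 + 0.01329·214.6) = 9.01007/6.73903 = 1.33700 mol/L.

1.337 mol/L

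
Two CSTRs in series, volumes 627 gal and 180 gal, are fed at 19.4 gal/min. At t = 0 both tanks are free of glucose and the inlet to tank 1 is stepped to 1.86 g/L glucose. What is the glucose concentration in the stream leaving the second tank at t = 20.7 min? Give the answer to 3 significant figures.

Species balance on tank i: dCᵢ/dt = (Cᵢ₋₁ − Cᵢ)/τᵢ with τᵢ = Vᵢ/Q.
τ₁ = 627/19.4 = 32.320 min; τ₂ = 180/19.4 = 9.2784 min.
Solving the cascade with C₁(0)=C₂(0)=0 gives C₂(t) = C_in[1 − (τ₁ e^(−t/τ₁) − τ₂ e^(−t/τ₂))/(τ₁ − τ₂)].
At t = 20.7: e^(−t/τ₁) = 0.52704, e^(−t/τ₂) = 0.10742.
C₂ = 1.86·[1 − (32.320·0.52704 − 9.2784·0.10742)/(23.041)] = 1.86·0.30399 = 0.56541 g/L.

0.565 g/L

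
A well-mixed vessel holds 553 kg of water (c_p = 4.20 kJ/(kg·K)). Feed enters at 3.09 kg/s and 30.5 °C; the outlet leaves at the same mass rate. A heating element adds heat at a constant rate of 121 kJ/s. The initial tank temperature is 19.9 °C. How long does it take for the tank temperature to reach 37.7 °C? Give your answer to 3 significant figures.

401 s

M c_p dT/dt = ṁ c_p (T_in − T) + Q̇.
τ = M/ṁ = 178.96 s; T_ss = T_in + Q̇/(ṁ c_p) = 39.823 °C.
T(t) = T_ss + (T₀ − T_ss) e^(−t/τ). Set T = 37.7:
e^(−t/τ) = (37.7 − 39.823)/(19.9 − 39.823) = 0.10658
t = −178.96 · ln(0.10658) = 400.67 s.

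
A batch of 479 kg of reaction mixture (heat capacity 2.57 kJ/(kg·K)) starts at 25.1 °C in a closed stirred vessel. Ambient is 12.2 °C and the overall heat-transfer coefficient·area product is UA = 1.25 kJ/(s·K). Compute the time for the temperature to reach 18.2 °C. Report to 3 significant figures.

754 s

Lumped-capacitance energy balance: M c_p dT/dt = UA(T_amb − T).
τ = M c_p/UA = 984.82 s; T_ss = T_amb = 12.200 °C.
T(t) = T_ss + (T₀ − T_ss)e^(−t/τ); set T = 18.2:
t = −τ ln[(T − T_ss)/(T₀ − T_ss)] = −984.82 · ln(0.46512) = 753.85 s.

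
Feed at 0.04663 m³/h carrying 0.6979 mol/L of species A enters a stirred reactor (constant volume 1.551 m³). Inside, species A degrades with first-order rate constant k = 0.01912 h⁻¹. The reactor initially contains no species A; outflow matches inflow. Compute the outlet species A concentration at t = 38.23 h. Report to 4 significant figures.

0.3615 mol/L

V dC/dt = Q(C_in − C) − k V C.
This is linear with rate a = Q/V + k = 0.0491845 h⁻¹.
C_ss = Q C_in/(Q + kV) = 0.426598 mol/L; C(t) = C_ss + (C₀ − C_ss) e^(−a t).
C(38.23) = 0.426598 + (-0.426598)·e^(−0.0491845·38.23) = 0.426598 + (-0.426598)·0.152541 = 0.361524 mol/L.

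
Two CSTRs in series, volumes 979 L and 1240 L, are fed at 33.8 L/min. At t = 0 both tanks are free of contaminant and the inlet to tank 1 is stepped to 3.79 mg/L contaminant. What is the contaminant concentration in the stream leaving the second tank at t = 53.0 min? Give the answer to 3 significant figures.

1.82 mg/L

Each tank obeys Vᵢ dCᵢ/dt = Q(Cᵢ₋₁ − Cᵢ), so τᵢ = Vᵢ/Q.
τ₁ = 979/33.8 = 28.964 min; τ₂ = 1240/33.8 = 36.686 min.
Solving the cascade with C₁(0)=C₂(0)=0 gives C₂(t) = C_in[1 − (τ₁ e^(−t/τ₁) − τ₂ e^(−t/τ₂))/(τ₁ − τ₂)].
At t = 53.0: e^(−t/τ₁) = 0.16044, e^(−t/τ₂) = 0.23582.
C₂ = 3.79·[1 − (28.964·0.16044 − 36.686·0.23582)/(-7.7219)] = 3.79·0.48143 = 1.8246 mg/L.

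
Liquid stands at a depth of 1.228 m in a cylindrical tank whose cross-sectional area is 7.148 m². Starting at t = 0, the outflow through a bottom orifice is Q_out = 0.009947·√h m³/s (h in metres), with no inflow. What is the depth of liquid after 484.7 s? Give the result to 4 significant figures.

A dh/dt = −Q_out = −0.009947 √h.
This is separable: 2 d(√h)/dt = −0.009947/A, so √h = √h₀ − (0.009947/(2A)) t.
√h = √1.228 − 0.009947·484.7/(2·7.148) = 1.10815 − 0.337249 = 0.770903.
h = 0.770903² = 0.594291 m.

0.5943 m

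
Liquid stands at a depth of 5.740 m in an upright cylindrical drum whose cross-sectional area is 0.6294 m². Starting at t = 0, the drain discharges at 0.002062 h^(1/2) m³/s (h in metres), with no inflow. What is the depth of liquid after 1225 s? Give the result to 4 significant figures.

With no inflow, A dh/dt = −0.002062 √h.
Separate and integrate: 2(√h − √h₀) = −(0.002062/A) t.
√h = √5.740 − 0.002062·1225/(2·0.6294) = 2.39583 − 2.00663 = 0.389196.
h = 0.389196² = 0.151474 m.

0.1515 m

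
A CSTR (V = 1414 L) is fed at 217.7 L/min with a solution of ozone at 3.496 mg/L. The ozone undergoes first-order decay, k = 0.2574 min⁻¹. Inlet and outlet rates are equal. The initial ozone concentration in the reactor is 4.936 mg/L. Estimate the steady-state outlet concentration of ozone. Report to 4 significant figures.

1.308 mg/L

Species balance: V dC/dt = Q C_in − Q C − k V C.
At steady state: 0 = Q C_in − (Q + kV) C_ss, so C_ss = Q C_in/(Q + kV).
C_ss = 217.7·3.496/(217.7 + 0.2574·1414) = 761.079/581.664 = 1.30845 mg/L.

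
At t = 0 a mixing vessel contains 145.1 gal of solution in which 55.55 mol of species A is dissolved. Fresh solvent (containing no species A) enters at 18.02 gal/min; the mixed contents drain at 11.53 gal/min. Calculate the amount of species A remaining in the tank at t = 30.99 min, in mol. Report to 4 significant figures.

11.85 mol

Let m(t) be the amount of species A. Volume: V(t) = V₀ + (Q_in − Q_out) t = 145.1 + 6.49000 t; V(30.99) = 346.225 gal.
No species A enters, so dm/dt = −Q_out · (m/V).
Separate: dm/m = −Q_out dt/V(t) ⇒ ln(m/m₀) = −(Q_out/(Q_in−Q_out)) ln(V/V₀).
m = m₀ (V₀/V)^(Q_out/(Q_in−Q_out)) = 55.55 × (145.1/346.225)^(1.77658) = 11.8491 mol.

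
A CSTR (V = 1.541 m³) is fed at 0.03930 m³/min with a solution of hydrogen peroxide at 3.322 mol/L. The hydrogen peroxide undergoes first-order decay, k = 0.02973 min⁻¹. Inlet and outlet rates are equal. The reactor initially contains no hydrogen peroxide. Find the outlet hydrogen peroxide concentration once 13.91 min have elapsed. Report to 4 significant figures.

V dC/dt = Q(C_in − C) − k V C.
This is linear with rate a = Q/V + k = 0.0552329 min⁻¹.
C_ss = Q C_in/(Q + kV) = 1.53388 mol/L; C(t) = C_ss + (C₀ − C_ss) e^(−a t).
C(13.91) = 1.53388 + (-1.53388)·e^(−0.0552329·13.91) = 1.53388 + (-1.53388)·0.463806 = 0.822458 mol/L.

0.8225 mol/L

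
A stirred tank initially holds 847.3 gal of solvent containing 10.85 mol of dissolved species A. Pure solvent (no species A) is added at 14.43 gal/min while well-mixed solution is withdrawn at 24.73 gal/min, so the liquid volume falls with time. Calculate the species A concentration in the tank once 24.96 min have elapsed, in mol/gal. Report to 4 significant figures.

0.007716 mol/gal

Let m(t) be the amount of species A. Volume: V(t) = V₀ + (Q_in − Q_out) t = 847.3 − 10.3000 t; V(24.96) = 590.212 gal.
Solute balance: dm/dt = 0 − Q_out C = −Q_out m/V(t).
Separate: dm/m = −Q_out dt/V(t) ⇒ ln(m/m₀) = −(Q_out/(Q_in−Q_out)) ln(V/V₀).
m = m₀ (V₀/V)^(Q_out/(Q_in−Q_out)) = 10.85 × (847.3/590.212)^(-2.40097) = 4.55415 mol.
C = m/V = 4.55415/590.212 = 0.00771612 mol/gal.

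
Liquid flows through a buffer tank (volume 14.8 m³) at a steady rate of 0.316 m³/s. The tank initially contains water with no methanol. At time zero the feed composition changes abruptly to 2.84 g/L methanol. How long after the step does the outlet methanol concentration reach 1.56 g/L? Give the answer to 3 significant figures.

37.3 s

Mass balance on the solute (V constant): V dC/dt = Q(C_in − C), so τ = V/Q = 46.835 s.
C(t) = C_in + (C₀ − C_in) e^(−t/τ). Set C = 1.56 and solve for t:
e^(−t/τ) = (C − C_in)/(C₀ − C_in) = (1.56 − 2.84)/(0 − 2.84) = 0.45070
t = −τ ln(…) = 46.835 × 0.79694 = 37.325 s.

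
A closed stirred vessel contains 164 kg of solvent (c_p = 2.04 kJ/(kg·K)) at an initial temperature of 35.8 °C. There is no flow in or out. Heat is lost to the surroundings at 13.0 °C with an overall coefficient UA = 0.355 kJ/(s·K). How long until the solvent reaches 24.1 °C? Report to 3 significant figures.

678 s

Lumped-capacitance energy balance: M c_p dT/dt = UA(T_amb − T).
τ = M c_p/UA = 942.42 s; T_ss = T_amb = 13.000 °C.
T(t) = T_ss + (T₀ − T_ss)e^(−t/τ); set T = 24.1:
t = −τ ln[(T − T_ss)/(T₀ − T_ss)] = −942.42 · ln(0.48684) = 678.37 s.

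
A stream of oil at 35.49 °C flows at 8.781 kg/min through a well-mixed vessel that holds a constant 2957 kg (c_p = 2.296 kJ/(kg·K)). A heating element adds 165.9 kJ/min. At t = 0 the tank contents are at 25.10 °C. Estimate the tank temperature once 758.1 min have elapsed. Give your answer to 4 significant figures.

41.76 °C

First-law balance (no shaft work): M c_p dT/dt = ṁ c_p (T_in − T) + 165.9.
τ = M/ṁ = 336.750 min; T_ss = T_in + Q̇/(ṁ c_p) = 35.49 + 165.9/(8.781·2.296) = 43.7187 °C.
This is linear first-order; T(t) = T_ss + (T₀ − T_ss) e^(−t/τ).
T(758.1) = 43.7187 + (-18.6187)·e^(−758.1/336.750) = 43.7187 + (-18.6187)·0.105270 = 41.7587 °C.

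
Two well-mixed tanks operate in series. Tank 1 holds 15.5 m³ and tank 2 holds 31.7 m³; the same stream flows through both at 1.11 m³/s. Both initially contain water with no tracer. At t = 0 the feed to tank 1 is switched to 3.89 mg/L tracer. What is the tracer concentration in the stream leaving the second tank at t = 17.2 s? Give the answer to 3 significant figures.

0.808 mg/L

Time constants: τᵢ = Vᵢ/Q for each well-mixed tank.
τ₁ = 15.5/1.11 = 13.964 s; τ₂ = 31.7/1.11 = 28.559 s.
Solving the cascade with C₁(0)=C₂(0)=0 gives C₂(t) = C_in[1 − (τ₁ e^(−t/τ₁) − τ₂ e^(−t/τ₂))/(τ₁ − τ₂)].
At t = 17.2: e^(−t/τ₁) = 0.29178, e^(−t/τ₂) = 0.54757.
C₂ = 3.89·[1 − (13.964·0.29178 − 28.559·0.54757)/(-14.595)] = 3.89·0.20770 = 0.80797 mg/L.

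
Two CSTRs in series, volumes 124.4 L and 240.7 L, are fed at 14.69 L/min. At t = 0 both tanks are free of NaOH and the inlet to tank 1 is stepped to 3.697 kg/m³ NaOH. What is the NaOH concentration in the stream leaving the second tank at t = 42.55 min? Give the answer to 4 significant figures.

3.153 kg/m³

Time constants: τᵢ = Vᵢ/Q for each well-mixed tank.
τ₁ = 124.4/14.69 = 8.46835 min; τ₂ = 240.7/14.69 = 16.3853 min.
Tank 1: C₁ = C_in(1 − e^(−t/τ₁)). Tank 2 (τ₁ ≠ τ₂): C₂ = C_in[1 − (τ₁ e^(−t/τ₁) − τ₂ e^(−t/τ₂))/(τ₁ − τ₂)].
At t = 42.55: e^(−t/τ₁) = 0.00657425, e^(−t/τ₂) = 0.0745086.
C₂ = 3.697·[1 − (8.46835·0.00657425 − 16.3853·0.0745086)/(-7.91695)] = 3.697·0.852826 = 3.15290 kg/m³.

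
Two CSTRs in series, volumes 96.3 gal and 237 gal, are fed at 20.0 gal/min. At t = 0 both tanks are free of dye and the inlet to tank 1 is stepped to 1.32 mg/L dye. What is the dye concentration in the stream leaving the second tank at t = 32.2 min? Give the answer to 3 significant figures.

1.17 mg/L

Species balance on tank i: dCᵢ/dt = (Cᵢ₋₁ − Cᵢ)/τᵢ with τᵢ = Vᵢ/Q.
τ₁ = 96.3/20.0 = 4.8150 min; τ₂ = 237/20.0 = 11.850 min.
Tank 1: C₁ = C_in(1 − e^(−t/τ₁)). Tank 2 (τ₁ ≠ τ₂): C₂ = C_in[1 − (τ₁ e^(−t/τ₁) − τ₂ e^(−t/τ₂))/(τ₁ − τ₂)].
At t = 32.2: e^(−t/τ₁) = 0.0012465, e^(−t/τ₂) = 0.066053.
C₂ = 1.32·[1 − (4.8150·0.0012465 − 11.850·0.066053)/(-7.0350)] = 1.32·0.88959 = 1.1743 mg/L.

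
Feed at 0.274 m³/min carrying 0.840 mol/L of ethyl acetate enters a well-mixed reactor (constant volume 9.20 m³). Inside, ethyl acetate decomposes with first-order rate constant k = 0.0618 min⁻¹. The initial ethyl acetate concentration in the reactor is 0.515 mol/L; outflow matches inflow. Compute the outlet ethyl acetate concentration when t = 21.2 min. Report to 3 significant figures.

0.308 mol/L

V dC/dt = Q(C_in − C) − k V C.
dC/dt = (Q/V) C_in − (Q/V + k) C; effective rate a = Q/V + k = 0.029783 + 0.0618 = 0.091583 min⁻¹.
C_ss = Q C_in/(Q + kV) = 0.27317 mol/L; C(t) = C_ss + (C₀ − C_ss) e^(−a t).
C(21.2) = 0.27317 + (0.24183)·e^(−0.091583·21.2) = 0.27317 + (0.24183)·0.14348 = 0.30787 mol/L.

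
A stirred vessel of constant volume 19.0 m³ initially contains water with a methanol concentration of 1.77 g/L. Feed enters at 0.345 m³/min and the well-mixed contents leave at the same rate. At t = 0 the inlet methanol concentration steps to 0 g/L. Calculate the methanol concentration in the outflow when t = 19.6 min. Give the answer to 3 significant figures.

1.24 g/L

Accumulation = in − out for the solute gives V dC/dt = Q(C_in − C).
Rewrite as dC/dt + C/τ = C_in/τ, τ = V/Q = 55.072 min.
C approaches C_in exponentially: C(t) = C_in + (C₀ − C_in) e^(−t/τ).
C(19.6) = 0 + (1.77 − 0)·e^(−19.6/55.072) = 0 + (1.7700)·0.70055 = 1.2400 g/L.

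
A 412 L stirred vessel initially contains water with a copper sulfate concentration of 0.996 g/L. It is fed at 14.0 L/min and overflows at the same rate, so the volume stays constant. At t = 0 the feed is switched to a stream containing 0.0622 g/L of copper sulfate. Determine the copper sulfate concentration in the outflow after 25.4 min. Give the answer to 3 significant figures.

Unsteady species balance (constant V, well mixed): V dC/dt = Q(C_in − C).
Time constant τ = V/Q = 412/14.0 = 29.429 min.
Integrating: C(t) = C_in + (C₀ − C_in) e^(−t/τ).
C(25.4) = 0.0622 + (0.996 − 0.0622)·e^(−25.4/29.429) = 0.0622 + (0.93380)·0.42185 = 0.45612 g/L.

0.456 g/L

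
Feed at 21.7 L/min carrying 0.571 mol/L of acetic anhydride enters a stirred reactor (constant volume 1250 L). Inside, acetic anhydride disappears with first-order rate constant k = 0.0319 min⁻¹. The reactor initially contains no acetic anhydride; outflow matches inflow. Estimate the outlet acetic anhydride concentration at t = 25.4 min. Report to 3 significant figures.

Species balance: V dC/dt = Q C_in − Q C − k V C.
This is linear with rate a = Q/V + k = 0.049260 min⁻¹.
C_ss = Q C_in/(Q + kV) = 0.20123 mol/L; C(t) = C_ss + (C₀ − C_ss) e^(−a t).
C(25.4) = 0.20123 + (-0.20123)·e^(−0.049260·25.4) = 0.20123 + (-0.20123)·0.28616 = 0.14365 mol/L.

0.144 mol/L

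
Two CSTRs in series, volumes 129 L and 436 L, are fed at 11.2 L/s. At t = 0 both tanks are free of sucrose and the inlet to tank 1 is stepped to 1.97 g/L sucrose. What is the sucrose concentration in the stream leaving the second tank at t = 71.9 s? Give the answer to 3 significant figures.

1.53 g/L

Species balance on tank i: dCᵢ/dt = (Cᵢ₋₁ − Cᵢ)/τᵢ with τᵢ = Vᵢ/Q.
τ₁ = 129/11.2 = 11.518 s; τ₂ = 436/11.2 = 38.929 s.
Tank 1: C₁ = C_in(1 − e^(−t/τ₁)). Tank 2 (τ₁ ≠ τ₂): C₂ = C_in[1 − (τ₁ e^(−t/τ₁) − τ₂ e^(−t/τ₂))/(τ₁ − τ₂)].
At t = 71.9: e^(−t/τ₁) = 0.0019450, e^(−t/τ₂) = 0.15771.
C₂ = 1.97·[1 − (11.518·0.0019450 − 38.929·0.15771)/(-27.411)] = 1.97·0.77683 = 1.5304 g/L.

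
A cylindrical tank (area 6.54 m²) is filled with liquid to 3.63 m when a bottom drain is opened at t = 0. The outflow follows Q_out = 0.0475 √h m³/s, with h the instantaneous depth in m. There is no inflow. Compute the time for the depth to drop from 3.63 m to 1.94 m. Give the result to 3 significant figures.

141 s

Unsteady balance on liquid volume: A dh/dt = −0.0475 √h.
Separate and integrate: 2(√h − √h₀) = −(0.0475/A) t.
t = 2A(√h₀ − √h)/0.0475 = 2·6.54·(√3.63 − √1.94)/0.0475
  = 13.080 × (1.9053 − 1.3928) / 0.0475 = 141.10 s.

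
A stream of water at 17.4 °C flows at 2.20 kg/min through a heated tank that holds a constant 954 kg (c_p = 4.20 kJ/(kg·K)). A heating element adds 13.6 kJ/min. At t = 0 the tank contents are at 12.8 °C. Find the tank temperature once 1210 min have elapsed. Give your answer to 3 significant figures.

18.5 °C

Unsteady energy balance on the tank contents: M c_p dT/dt = ṁ c_p (T_in − T) + 13.6.
Rearrange: dT/dt = (T_ss − T)/τ with τ = M/ṁ = 433.64 min and T_ss = T_in + Q̇/(ṁ c_p) = 18.872 °C.
Integrating: T(t) = T_ss + (T₀ − T_ss) e^(−t/τ).
T(1210) = 18.872 + (-6.0719)·e^(−1210/433.64) = 18.872 + (-6.0719)·0.061399 = 18.499 °C.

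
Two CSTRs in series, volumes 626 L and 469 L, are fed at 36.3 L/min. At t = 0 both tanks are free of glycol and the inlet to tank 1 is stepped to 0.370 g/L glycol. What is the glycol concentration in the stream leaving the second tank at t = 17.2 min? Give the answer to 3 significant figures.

0.118 g/L

Each tank obeys Vᵢ dCᵢ/dt = Q(Cᵢ₋₁ − Cᵢ), so τᵢ = Vᵢ/Q.
τ₁ = 626/36.3 = 17.245 min; τ₂ = 469/36.3 = 12.920 min.
Tank 1: C₁ = C_in(1 − e^(−t/τ₁)). Tank 2 (τ₁ ≠ τ₂): C₂ = C_in[1 − (τ₁ e^(−t/τ₁) − τ₂ e^(−t/τ₂))/(τ₁ − τ₂)].
At t = 17.2: e^(−t/τ₁) = 0.36884, e^(−t/τ₂) = 0.26414.
C₂ = 0.370·[1 − (17.245·0.36884 − 12.920·0.26414)/(4.3251)] = 0.370·0.31839 = 0.11780 g/L.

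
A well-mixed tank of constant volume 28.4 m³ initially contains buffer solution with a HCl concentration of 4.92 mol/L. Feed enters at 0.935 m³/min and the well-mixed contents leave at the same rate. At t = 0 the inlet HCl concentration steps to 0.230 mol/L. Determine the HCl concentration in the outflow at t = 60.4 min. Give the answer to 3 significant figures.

Mass balance on the solute (V constant): V dC/dt = Q(C_in − C).
So dC/dt = (C_in − C)/τ with τ = V/Q = 28.4/0.935 = 30.374 min.
Solution: C(t) = C_in + (C₀ − C_in) e^(−t/τ).
C(60.4) = 0.230 + (4.92 − 0.230)·e^(−60.4/30.374) = 0.230 + (4.6900)·0.13690 = 0.87205 mol/L.

0.872 mol/L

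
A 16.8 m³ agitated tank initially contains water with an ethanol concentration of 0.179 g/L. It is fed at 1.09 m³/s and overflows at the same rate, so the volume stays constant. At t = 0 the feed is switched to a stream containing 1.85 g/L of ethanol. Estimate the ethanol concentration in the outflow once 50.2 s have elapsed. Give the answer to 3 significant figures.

Unsteady species balance (constant V, well mixed): V dC/dt = Q(C_in − C).
Time constant τ = V/Q = 16.8/1.09 = 15.413 s.
C approaches C_in exponentially: C(t) = C_in + (C₀ − C_in) e^(−t/τ).
C(50.2) = 1.85 + (0.179 − 1.85)·e^(−50.2/15.413) = 1.85 + (-1.6710)·0.038503 = 1.7857 g/L.

1.79 g/L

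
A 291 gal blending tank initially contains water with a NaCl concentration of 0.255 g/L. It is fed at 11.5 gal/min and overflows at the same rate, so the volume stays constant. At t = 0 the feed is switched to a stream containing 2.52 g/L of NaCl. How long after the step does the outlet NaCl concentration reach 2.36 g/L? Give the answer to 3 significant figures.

Species balance: V dC/dt = Q(C_in − C) ⇒ τ = V/Q = 25.304 min.
C(t) = C_in + (C₀ − C_in) e^(−t/τ). Set C = 2.36 and solve for t:
e^(−t/τ) = (C − C_in)/(C₀ − C_in) = (2.36 − 2.52)/(0.255 − 2.52) = 0.070640
t = −τ ln(…) = 25.304 × 2.6502 = 67.060 min.

67.1 min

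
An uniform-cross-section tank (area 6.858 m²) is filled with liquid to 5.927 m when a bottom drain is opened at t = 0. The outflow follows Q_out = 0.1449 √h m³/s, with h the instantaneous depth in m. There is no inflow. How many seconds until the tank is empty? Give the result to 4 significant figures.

Unsteady balance on liquid volume: A dh/dt = −0.1449 √h.
∫ h^(−1/2) dh = −(0.1449/A) ∫ dt, giving 2√h = 2√h₀ − (0.1449/A) t.
Tank is empty when √h = 0: t_empty = 2A√h₀/0.1449.
t_empty = 2·6.858·√5.927/0.1449 = 13.7160·2.43454/0.1449 = 230.450 s.

230.4 s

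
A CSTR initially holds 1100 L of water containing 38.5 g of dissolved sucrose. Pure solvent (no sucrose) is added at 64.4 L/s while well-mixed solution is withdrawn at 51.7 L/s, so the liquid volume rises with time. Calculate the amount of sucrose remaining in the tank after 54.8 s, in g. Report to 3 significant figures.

5.23 g

Let m(t) be the amount of sucrose. Volume: V(t) = V₀ + (Q_in − Q_out) t = 1100 + 12.700 t; V(54.8) = 1796.0 L.
No sucrose enters, so dm/dt = −Q_out · (m/V).
Separate: dm/m = −Q_out dt/V(t) ⇒ ln(m/m₀) = −(Q_out/(Q_in−Q_out)) ln(V/V₀).
m = m₀ (V₀/V)^(Q_out/(Q_in−Q_out)) = 38.5 × (1100/1796.0)^(4.0709) = 5.2331 g.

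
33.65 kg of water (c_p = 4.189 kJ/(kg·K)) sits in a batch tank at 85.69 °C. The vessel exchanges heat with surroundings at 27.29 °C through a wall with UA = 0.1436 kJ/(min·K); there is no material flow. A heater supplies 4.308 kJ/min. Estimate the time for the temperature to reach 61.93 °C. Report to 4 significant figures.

First-law balance (no shaft work): M c_p dT/dt = −UA(T − T_amb) + Q̇.
τ = M c_p/UA = 981.615 min; T_ss = T_amb + Q̇/UA = 27.29 + 4.308/0.1436 = 57.2900 °C.
T(t) = T_ss + (T₀ − T_ss)e^(−t/τ); set T = 61.93:
t = −τ ln[(T − T_ss)/(T₀ − T_ss)] = −981.615 · ln(0.163380) = 1778.37 min.

1778 min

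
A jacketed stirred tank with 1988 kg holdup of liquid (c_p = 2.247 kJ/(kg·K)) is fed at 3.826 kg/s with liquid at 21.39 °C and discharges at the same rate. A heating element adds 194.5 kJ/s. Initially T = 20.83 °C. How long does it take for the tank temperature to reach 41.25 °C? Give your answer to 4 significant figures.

First-law balance (no shaft work): M c_p dT/dt = ṁ c_p (T_in − T) + 194.5.
τ = M/ṁ = 519.603 s; T_ss = T_in + Q̇/(ṁ c_p) = 44.0141 °C.
T(t) = T_ss + (T₀ − T_ss) e^(−t/τ). Set T = 41.25:
e^(−t/τ) = (41.25 − 44.0141)/(20.83 − 44.0141) = 0.119224
t = −519.603 · ln(0.119224) = 1105.06 s.

1105 s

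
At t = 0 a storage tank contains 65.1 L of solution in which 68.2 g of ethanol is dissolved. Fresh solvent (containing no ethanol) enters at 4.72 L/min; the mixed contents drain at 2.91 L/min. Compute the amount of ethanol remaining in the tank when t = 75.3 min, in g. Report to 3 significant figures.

11.1 g

Let m(t) be the amount of ethanol. Volume: V(t) = V₀ + (Q_in − Q_out) t = 65.1 + 1.8100 t; V(75.3) = 201.39 L.
No ethanol enters, so dm/dt = −Q_out · (m/V).
dm/m = −Q_out dt/(V₀ + 1.8100 t); integrating gives ln(m/m₀) = −(Q_out/(Q_in−Q_out)) ln(V/V₀).
m = m₀ (V₀/V)^(Q_out/(Q_in−Q_out)) = 68.2 × (65.1/201.39)^(1.6077) = 11.098 g.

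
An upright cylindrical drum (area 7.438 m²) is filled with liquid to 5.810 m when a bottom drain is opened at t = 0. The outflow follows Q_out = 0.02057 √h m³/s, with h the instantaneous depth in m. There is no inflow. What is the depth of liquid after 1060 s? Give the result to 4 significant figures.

With no inflow, A dh/dt = −0.02057 √h.
Separate and integrate: 2(√h − √h₀) = −(0.02057/A) t.
√h = √5.810 − 0.02057·1060/(2·7.438) = 2.41039 − 1.46573 = 0.944664.
h = 0.944664² = 0.892390 m.

0.8924 m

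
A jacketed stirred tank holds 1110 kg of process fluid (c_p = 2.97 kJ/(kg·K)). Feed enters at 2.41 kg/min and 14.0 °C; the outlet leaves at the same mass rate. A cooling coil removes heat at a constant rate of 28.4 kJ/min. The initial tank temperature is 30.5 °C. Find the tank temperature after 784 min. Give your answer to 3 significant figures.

M c_p dT/dt = ṁ c_p (T_in − T) − Q̇.
τ = M/ṁ = 460.58 min; T_ss = T_in − Q̇/(ṁ c_p) = 14.0 − 28.4/(2.41·2.97) = 10.032 °C.
Solution: T(t) = T_ss + (T₀ − T_ss) e^(−t/τ).
T(784) = 10.032 + (20.468)·e^(−784/460.58) = 10.032 + (20.468)·0.18228 = 13.763 °C.

13.8 °C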